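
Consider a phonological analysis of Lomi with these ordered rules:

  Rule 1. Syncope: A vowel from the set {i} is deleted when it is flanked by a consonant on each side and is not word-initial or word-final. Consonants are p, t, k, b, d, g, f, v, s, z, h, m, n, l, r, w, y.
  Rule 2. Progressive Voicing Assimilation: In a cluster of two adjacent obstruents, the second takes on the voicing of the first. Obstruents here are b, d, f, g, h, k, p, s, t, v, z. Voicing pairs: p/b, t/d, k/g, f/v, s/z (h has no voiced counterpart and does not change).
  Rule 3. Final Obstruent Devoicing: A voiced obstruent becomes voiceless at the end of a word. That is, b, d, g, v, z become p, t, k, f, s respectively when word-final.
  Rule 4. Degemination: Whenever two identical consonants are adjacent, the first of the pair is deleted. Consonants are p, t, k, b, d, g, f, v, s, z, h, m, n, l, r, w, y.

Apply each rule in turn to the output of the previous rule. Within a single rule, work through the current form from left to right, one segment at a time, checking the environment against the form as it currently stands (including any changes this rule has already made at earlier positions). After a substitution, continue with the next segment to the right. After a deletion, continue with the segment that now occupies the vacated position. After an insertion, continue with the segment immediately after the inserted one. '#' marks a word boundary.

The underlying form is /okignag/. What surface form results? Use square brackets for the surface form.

[oknak]

Rule 1 Syncope: [okignag] → [okgnag]
Rule 2 Progressive Voicing Assimilation: [okgnag] → [okknag]
Rule 3 Final Obstruent Devoicing: [okknag] → [okknak]
Rule 4 Degemination: [okknak] → [oknak]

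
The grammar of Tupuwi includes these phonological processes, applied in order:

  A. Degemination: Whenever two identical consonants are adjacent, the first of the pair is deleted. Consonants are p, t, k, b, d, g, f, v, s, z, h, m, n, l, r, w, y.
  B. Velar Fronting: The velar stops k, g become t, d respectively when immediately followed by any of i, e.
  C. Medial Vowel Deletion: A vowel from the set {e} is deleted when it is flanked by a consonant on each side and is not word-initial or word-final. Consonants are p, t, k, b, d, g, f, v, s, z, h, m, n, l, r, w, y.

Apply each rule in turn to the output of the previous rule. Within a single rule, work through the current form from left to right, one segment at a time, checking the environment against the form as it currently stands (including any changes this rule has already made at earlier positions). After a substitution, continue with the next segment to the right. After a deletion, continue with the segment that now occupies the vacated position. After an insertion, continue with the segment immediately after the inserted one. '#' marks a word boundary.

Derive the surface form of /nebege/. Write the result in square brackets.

A Degemination: no change — [nebege]
B Velar Fronting: [nebege] → [nebede]
C Medial Vowel Deletion: [nebede] → [nbde]

[nbde]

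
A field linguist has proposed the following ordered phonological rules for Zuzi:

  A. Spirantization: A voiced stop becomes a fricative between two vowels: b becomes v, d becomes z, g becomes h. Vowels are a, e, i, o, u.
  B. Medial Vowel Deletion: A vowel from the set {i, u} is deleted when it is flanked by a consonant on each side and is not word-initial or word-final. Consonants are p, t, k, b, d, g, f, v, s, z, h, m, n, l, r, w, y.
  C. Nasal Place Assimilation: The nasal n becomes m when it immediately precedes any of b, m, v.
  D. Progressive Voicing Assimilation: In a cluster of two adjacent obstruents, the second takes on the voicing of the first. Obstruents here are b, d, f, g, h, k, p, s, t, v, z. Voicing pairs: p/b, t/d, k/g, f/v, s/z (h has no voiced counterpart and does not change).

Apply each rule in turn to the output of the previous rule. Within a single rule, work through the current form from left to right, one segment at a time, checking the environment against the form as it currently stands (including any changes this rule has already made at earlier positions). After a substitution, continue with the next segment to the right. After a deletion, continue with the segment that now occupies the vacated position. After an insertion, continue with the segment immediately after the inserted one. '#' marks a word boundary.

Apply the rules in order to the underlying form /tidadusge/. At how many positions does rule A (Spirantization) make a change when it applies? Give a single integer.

A Spirantization: [tidadusge] → [tizazusge]
B Medial Vowel Deletion: [tizazusge] → [tzazsge]
C Nasal Place Assimilation: no change — [tzazsge]
D Progressive Voicing Assimilation: [tzazsge] → [tsazzge]
Rule A changed 2 position(s).

2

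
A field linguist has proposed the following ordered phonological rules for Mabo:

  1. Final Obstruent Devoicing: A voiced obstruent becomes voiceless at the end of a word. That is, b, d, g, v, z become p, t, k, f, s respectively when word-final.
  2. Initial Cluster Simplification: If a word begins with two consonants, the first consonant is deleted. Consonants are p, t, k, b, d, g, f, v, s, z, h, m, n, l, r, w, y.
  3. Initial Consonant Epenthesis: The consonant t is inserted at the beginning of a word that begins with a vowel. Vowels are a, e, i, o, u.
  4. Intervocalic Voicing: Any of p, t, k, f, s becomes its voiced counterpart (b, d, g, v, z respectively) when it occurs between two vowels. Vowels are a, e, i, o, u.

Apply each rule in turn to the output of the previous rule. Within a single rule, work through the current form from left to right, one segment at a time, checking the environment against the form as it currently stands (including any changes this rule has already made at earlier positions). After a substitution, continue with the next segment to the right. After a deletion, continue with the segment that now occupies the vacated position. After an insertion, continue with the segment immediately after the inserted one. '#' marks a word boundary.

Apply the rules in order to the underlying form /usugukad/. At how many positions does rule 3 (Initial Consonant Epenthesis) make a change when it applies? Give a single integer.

1 Final Obstruent Devoicing: [usugukad] → [usugukat]
2 Initial Cluster Simplification: no change — [usugukat]
3 Initial Consonant Epenthesis: [usugukat] → [tusugukat]
4 Intervocalic Voicing: [tusugukat] → [tuzugugat]
Rule 3 changed 1 position(s).

1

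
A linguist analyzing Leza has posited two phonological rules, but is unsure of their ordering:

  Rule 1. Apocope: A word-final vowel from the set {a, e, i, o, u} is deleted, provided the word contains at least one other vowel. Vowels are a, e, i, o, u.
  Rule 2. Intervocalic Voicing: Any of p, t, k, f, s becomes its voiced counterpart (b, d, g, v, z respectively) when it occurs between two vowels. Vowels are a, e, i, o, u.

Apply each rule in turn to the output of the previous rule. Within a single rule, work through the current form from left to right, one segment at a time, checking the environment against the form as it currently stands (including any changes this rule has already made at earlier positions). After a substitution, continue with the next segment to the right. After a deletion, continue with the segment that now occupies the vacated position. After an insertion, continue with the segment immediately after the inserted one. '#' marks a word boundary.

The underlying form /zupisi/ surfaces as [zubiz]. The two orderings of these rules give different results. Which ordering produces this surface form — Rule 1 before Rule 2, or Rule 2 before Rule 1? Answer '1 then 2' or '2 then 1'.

Order 1 then 2:
  1 Apocope: [zupisi] → [zupis]
  2 Intervocalic Voicing: [zupis] → [zubis]
  result: [zubis]
Order 2 then 1:
  2 Intervocalic Voicing: [zupisi] → [zubizi]
  1 Apocope: [zubizi] → [zubiz]
  result: [zubiz]

2 then 1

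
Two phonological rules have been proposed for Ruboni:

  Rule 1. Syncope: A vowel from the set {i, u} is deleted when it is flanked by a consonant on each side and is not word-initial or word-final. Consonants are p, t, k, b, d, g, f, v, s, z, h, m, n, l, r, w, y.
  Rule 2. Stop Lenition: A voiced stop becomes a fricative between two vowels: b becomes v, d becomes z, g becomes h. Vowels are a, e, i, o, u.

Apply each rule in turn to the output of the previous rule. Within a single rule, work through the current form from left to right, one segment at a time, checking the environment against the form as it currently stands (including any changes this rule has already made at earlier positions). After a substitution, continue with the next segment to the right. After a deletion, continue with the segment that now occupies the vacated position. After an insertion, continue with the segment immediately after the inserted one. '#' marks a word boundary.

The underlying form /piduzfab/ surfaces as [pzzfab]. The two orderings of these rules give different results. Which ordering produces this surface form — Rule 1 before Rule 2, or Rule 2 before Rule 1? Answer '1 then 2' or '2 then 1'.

Order 1 then 2:
  1 Syncope: [piduzfab] → [pdzfab]
  2 Stop Lenition: no change — [pdzfab]
  result: [pdzfab]
Order 2 then 1:
  2 Stop Lenition: [piduzfab] → [pizuzfab]
  1 Syncope: [pizuzfab] → [pzzfab]
  result: [pzzfab]

2 then 1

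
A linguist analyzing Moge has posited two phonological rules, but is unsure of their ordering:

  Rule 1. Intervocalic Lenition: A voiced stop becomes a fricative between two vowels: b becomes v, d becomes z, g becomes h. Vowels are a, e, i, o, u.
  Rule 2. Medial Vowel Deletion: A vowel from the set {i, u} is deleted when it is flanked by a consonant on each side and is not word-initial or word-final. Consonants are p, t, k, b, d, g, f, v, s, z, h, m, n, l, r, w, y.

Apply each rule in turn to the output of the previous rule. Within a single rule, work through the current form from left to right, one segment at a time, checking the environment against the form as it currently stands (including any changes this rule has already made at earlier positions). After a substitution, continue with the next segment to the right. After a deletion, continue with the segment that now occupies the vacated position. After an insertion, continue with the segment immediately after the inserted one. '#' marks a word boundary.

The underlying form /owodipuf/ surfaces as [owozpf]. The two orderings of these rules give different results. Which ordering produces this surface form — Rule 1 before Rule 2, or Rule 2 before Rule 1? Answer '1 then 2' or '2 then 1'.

1 then 2

Order 1 then 2:
  1 Intervocalic Lenition: [owodipuf] → [owozipuf]
  2 Medial Vowel Deletion: [owozipuf] → [owozpf]
  result: [owozpf]
Order 2 then 1:
  2 Medial Vowel Deletion: [owodipuf] → [owodpf]
  1 Intervocalic Lenition: no change — [owodpf]
  result: [owodpf]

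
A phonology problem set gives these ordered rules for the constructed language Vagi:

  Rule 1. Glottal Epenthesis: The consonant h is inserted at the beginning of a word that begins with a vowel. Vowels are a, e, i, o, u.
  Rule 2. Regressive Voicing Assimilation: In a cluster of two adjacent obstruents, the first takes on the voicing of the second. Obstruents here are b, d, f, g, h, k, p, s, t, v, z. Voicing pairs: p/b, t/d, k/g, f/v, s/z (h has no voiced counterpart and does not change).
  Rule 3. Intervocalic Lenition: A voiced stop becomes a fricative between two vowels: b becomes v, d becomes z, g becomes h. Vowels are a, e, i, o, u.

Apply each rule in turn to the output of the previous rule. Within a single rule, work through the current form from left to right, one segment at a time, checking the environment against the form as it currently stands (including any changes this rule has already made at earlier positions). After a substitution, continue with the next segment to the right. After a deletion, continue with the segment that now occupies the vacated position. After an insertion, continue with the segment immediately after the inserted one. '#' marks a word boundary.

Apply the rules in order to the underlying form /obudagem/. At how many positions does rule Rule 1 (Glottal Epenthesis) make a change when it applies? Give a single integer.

Rule 1 Glottal Epenthesis: [obudagem] → [hobudagem]
Rule 2 Regressive Voicing Assimilation: no change — [hobudagem]
Rule 3 Intervocalic Lenition: [hobudagem] → [hovuzahem]
Rule Rule 1 changed 1 position(s).

1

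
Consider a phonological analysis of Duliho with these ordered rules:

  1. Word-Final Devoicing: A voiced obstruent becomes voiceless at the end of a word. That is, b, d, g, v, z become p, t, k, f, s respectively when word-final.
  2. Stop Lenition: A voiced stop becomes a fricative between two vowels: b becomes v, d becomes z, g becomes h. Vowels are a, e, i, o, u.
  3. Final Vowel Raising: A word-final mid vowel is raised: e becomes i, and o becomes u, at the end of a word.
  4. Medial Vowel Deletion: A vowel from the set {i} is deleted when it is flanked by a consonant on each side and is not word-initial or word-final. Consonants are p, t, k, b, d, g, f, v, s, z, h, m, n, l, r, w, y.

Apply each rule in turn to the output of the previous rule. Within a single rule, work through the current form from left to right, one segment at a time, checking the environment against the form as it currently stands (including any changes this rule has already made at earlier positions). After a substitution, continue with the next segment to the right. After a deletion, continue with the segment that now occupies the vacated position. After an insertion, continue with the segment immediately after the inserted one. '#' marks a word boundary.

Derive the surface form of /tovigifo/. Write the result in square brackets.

1 Word-Final Devoicing: no change — [tovigifo]
2 Stop Lenition: [tovigifo] → [tovihifo]
3 Final Vowel Raising: [tovihifo] → [tovihifu]
4 Medial Vowel Deletion: [tovihifu] → [tovhfu]

[tovhfu]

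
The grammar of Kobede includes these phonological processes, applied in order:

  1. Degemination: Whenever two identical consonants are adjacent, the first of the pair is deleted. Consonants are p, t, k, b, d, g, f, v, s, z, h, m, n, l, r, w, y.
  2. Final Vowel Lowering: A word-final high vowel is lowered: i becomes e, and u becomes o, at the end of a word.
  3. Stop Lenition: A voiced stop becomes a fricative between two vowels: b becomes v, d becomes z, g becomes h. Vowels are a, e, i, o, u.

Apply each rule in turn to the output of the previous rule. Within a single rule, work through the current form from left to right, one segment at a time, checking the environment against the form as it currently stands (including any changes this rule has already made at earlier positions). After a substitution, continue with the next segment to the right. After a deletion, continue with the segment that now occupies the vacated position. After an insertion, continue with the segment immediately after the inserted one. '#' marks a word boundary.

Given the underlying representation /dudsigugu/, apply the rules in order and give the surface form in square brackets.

[dudsihuho]

1 Degemination: no change — [dudsigugu]
2 Final Vowel Lowering: [dudsigugu] → [dudsigugo]
3 Stop Lenition: [dudsigugo] → [dudsihuho]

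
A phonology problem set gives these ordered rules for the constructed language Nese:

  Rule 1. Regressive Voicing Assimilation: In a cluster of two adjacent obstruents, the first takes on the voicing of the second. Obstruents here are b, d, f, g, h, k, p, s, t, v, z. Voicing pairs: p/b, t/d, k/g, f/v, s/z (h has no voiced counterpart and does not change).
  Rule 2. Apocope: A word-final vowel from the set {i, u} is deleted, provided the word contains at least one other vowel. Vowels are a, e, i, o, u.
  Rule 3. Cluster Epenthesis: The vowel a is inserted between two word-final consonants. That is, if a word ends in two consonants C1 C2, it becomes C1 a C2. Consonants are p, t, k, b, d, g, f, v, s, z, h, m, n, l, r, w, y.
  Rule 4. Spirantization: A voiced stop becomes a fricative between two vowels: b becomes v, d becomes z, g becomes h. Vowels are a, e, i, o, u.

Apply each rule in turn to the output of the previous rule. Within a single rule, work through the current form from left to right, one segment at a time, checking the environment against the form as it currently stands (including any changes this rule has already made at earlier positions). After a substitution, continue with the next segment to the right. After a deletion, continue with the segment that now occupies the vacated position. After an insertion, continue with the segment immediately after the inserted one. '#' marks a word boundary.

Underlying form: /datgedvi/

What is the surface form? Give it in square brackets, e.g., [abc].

Rule 1 Regressive Voicing Assimilation: [datgedvi] → [dadgedvi]
Rule 2 Apocope: [dadgedvi] → [dadgedv]
Rule 3 Cluster Epenthesis: [dadgedv] → [dadgedav]
Rule 4 Spirantization: [dadgedav] → [dadgezav]

[dadgezav]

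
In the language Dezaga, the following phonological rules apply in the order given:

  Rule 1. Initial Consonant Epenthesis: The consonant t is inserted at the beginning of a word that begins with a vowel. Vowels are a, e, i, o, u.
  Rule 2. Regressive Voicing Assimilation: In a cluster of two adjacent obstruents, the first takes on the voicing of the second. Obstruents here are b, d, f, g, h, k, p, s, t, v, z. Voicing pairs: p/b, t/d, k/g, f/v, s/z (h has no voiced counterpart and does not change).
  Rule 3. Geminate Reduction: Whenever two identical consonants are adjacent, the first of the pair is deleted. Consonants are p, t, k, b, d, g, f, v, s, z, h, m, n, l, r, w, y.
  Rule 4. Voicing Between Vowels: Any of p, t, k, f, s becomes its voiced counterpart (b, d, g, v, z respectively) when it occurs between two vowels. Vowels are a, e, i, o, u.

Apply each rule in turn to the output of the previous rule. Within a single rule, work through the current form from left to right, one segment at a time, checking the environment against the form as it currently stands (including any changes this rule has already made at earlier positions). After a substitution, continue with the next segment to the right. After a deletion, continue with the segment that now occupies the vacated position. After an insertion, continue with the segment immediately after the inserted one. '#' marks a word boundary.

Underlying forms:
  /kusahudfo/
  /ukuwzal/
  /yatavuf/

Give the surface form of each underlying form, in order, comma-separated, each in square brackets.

[kuzahutfo], [tuguwzal], [yadavuf]

/kusahudfo/:
  Rule 1 Initial Consonant Epenthesis: no change — [kusahudfo]
  Rule 2 Regressive Voicing Assimilation: [kusahudfo] → [kusahutfo]
  Rule 3 Geminate Reduction: no change — [kusahutfo]
  Rule 4 Voicing Between Vowels: [kusahutfo] → [kuzahutfo]
/ukuwzal/:
  Rule 1 Initial Consonant Epenthesis: [ukuwzal] → [tukuwzal]
  Rule 2 Regressive Voicing Assimilation: no change — [tukuwzal]
  Rule 3 Geminate Reduction: no change — [tukuwzal]
  Rule 4 Voicing Between Vowels: [tukuwzal] → [tuguwzal]
/yatavuf/:
  Rule 1 Initial Consonant Epenthesis: no change — [yatavuf]
  Rule 2 Regressive Voicing Assimilation: no change — [yatavuf]
  Rule 3 Geminate Reduction: no change — [yatavuf]
  Rule 4 Voicing Between Vowels: [yatavuf] → [yadavuf]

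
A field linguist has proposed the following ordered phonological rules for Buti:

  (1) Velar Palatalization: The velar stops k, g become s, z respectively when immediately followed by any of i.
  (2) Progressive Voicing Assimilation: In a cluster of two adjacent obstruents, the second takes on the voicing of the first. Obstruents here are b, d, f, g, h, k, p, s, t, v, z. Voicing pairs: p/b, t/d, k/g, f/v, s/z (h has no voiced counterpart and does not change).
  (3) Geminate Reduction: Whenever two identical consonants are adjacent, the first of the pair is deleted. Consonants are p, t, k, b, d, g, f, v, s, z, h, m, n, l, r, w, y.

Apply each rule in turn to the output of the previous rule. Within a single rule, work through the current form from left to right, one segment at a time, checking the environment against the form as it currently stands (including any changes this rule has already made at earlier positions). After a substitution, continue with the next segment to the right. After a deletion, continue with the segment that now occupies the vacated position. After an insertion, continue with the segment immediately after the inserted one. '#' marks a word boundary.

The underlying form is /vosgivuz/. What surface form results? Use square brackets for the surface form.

(1) Velar Palatalization: [vosgivuz] → [voszivuz]
(2) Progressive Voicing Assimilation: [voszivuz] → [vossivuz]
(3) Geminate Reduction: [vossivuz] → [vosivuz]

[vosivuz]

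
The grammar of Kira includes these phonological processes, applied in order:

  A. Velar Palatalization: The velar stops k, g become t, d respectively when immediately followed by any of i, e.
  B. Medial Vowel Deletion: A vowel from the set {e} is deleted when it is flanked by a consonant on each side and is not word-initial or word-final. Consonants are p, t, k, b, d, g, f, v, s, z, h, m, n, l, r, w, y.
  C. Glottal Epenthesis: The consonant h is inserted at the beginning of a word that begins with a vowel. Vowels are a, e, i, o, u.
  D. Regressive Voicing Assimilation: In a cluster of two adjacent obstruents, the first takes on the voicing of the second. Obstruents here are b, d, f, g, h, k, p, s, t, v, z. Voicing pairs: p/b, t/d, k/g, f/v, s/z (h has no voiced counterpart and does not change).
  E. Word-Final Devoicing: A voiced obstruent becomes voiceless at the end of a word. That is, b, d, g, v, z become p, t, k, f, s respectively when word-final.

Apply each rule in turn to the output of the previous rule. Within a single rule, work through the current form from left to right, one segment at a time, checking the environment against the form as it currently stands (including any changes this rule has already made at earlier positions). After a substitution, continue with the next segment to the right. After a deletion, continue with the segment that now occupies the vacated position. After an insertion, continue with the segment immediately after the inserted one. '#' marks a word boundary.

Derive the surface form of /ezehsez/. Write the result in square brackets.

A Velar Palatalization: no change — [ezehsez]
B Medial Vowel Deletion: [ezehsez] → [ezhsz]
C Glottal Epenthesis: [ezhsz] → [hezhsz]
D Regressive Voicing Assimilation: [hezhsz] → [heshzz]
E Word-Final Devoicing: [heshzz] → [heshzs]

[heshzs]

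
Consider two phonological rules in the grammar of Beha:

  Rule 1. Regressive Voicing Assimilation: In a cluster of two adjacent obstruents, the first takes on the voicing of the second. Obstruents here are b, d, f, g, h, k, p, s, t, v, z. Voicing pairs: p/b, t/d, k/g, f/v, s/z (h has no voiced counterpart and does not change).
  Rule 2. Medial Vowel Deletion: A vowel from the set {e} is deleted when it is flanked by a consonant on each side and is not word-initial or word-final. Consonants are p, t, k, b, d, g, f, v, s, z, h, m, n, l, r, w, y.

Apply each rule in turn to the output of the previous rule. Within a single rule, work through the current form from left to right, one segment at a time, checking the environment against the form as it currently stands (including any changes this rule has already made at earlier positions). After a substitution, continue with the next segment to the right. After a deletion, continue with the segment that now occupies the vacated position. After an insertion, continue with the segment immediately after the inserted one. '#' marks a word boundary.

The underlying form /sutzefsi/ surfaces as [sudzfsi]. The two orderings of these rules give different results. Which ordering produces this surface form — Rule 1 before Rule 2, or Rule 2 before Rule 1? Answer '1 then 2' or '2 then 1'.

Order 1 then 2:
  1 Regressive Voicing Assimilation: [sutzefsi] → [sudzefsi]
  2 Medial Vowel Deletion: [sudzefsi] → [sudzfsi]
  result: [sudzfsi]
Order 2 then 1:
  2 Medial Vowel Deletion: [sutzefsi] → [sutzfsi]
  1 Regressive Voicing Assimilation: [sutzfsi] → [sudsfsi]
  result: [sudsfsi]

1 then 2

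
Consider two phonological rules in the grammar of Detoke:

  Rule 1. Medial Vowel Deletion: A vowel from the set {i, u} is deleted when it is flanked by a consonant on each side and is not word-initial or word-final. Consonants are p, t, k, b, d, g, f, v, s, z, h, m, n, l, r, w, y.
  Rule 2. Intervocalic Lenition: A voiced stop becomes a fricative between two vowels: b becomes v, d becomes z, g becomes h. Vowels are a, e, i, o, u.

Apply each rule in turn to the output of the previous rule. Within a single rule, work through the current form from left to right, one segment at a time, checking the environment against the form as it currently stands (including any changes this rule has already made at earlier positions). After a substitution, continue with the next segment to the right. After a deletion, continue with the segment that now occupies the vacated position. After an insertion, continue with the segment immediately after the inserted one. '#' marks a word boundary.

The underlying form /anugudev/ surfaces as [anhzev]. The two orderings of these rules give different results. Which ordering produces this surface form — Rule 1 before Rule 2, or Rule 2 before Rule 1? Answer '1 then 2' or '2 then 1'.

Order 1 then 2:
  1 Medial Vowel Deletion: [anugudev] → [angdev]
  2 Intervocalic Lenition: no change — [angdev]
  result: [angdev]
Order 2 then 1:
  2 Intervocalic Lenition: [anugudev] → [anuhuzev]
  1 Medial Vowel Deletion: [anuhuzev] → [anhzev]
  result: [anhzev]

2 then 1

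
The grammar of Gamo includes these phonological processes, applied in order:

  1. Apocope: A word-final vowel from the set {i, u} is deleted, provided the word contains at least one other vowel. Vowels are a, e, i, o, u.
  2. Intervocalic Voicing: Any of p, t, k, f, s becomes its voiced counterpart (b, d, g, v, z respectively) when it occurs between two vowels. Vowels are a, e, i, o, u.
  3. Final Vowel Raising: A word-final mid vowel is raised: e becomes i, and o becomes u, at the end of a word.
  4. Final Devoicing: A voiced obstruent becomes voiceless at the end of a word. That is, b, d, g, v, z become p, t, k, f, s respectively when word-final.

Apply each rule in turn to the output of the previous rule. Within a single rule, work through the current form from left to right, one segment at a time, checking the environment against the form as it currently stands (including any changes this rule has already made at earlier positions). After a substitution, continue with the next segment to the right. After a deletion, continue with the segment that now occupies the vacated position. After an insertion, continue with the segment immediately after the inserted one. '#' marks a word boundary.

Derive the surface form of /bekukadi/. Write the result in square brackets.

1 Apocope: [bekukadi] → [bekukad]
2 Intervocalic Voicing: [bekukad] → [begugad]
3 Final Vowel Raising: no change — [begugad]
4 Final Devoicing: [begugad] → [begugat]

[begugat]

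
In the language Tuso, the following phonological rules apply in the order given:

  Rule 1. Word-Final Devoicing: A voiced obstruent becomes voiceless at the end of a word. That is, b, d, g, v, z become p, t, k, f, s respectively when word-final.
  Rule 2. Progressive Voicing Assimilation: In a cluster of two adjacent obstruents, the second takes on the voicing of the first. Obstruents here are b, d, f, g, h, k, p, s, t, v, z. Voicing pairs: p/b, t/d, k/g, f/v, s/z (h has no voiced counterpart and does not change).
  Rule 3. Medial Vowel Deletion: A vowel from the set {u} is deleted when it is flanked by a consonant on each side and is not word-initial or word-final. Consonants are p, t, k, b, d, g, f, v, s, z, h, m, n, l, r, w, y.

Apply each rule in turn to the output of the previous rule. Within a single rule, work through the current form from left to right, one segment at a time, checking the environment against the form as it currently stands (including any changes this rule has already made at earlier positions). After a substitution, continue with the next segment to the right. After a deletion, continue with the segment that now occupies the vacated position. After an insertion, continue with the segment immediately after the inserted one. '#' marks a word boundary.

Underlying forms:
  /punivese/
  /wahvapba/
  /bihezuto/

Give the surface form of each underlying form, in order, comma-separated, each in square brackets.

[pnivese], [wahfappa], [bihezto]

/punivese/:
  Rule 1 Word-Final Devoicing: no change — [punivese]
  Rule 2 Progressive Voicing Assimilation: no change — [punivese]
  Rule 3 Medial Vowel Deletion: [punivese] → [pnivese]
/wahvapba/:
  Rule 1 Word-Final Devoicing: no change — [wahvapba]
  Rule 2 Progressive Voicing Assimilation: [wahvapba] → [wahfappa]
  Rule 3 Medial Vowel Deletion: no change — [wahfappa]
/bihezuto/:
  Rule 1 Word-Final Devoicing: no change — [bihezuto]
  Rule 2 Progressive Voicing Assimilation: no change — [bihezuto]
  Rule 3 Medial Vowel Deletion: [bihezuto] → [bihezto]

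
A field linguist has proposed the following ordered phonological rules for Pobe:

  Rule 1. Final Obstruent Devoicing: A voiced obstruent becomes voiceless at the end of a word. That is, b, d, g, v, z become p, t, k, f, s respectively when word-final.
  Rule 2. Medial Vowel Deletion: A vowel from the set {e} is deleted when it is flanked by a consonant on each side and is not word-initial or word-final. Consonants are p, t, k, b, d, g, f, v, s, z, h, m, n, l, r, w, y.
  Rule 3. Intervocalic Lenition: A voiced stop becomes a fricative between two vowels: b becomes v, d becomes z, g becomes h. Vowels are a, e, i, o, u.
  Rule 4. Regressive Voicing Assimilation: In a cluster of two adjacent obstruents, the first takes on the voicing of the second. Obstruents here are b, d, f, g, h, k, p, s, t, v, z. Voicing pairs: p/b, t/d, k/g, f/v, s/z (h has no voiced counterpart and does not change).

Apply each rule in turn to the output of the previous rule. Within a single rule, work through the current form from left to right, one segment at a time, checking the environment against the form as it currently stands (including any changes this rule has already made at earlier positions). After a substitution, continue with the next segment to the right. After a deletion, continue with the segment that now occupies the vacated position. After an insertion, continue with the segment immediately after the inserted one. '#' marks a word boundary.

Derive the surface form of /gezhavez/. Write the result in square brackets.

Rule 1 Final Obstruent Devoicing: [gezhavez] → [gezhaves]
Rule 2 Medial Vowel Deletion: [gezhaves] → [gzhavs]
Rule 3 Intervocalic Lenition: no change — [gzhavs]
Rule 4 Regressive Voicing Assimilation: [gzhavs] → [gshafs]

[gshafs]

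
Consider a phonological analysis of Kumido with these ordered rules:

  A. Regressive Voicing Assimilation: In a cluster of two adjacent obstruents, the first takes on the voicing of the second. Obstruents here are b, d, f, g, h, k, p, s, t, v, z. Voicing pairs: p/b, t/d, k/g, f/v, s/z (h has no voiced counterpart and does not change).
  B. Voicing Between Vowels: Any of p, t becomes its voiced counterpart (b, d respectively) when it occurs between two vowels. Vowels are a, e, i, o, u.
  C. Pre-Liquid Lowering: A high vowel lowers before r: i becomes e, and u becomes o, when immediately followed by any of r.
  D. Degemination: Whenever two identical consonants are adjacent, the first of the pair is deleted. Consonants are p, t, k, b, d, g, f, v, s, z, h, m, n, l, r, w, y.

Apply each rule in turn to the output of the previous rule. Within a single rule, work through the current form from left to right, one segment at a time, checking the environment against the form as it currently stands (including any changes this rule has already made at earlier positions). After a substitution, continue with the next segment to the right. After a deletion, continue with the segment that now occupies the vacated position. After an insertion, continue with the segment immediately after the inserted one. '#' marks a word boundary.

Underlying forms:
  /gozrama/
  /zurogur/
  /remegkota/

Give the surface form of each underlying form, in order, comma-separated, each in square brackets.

/gozrama/:
  A Regressive Voicing Assimilation: no change — [gozrama]
  B Voicing Between Vowels: no change — [gozrama]
  C Pre-Liquid Lowering: no change — [gozrama]
  D Degemination: no change — [gozrama]
/zurogur/:
  A Regressive Voicing Assimilation: no change — [zurogur]
  B Voicing Between Vowels: no change — [zurogur]
  C Pre-Liquid Lowering: [zurogur] → [zorogor]
  D Degemination: no change — [zorogor]
/remegkota/:
  A Regressive Voicing Assimilation: [remegkota] → [remekkota]
  B Voicing Between Vowels: [remekkota] → [remekkoda]
  C Pre-Liquid Lowering: no change — [remekkoda]
  D Degemination: [remekkoda] → [remekoda]

[gozrama], [zorogor], [remekoda]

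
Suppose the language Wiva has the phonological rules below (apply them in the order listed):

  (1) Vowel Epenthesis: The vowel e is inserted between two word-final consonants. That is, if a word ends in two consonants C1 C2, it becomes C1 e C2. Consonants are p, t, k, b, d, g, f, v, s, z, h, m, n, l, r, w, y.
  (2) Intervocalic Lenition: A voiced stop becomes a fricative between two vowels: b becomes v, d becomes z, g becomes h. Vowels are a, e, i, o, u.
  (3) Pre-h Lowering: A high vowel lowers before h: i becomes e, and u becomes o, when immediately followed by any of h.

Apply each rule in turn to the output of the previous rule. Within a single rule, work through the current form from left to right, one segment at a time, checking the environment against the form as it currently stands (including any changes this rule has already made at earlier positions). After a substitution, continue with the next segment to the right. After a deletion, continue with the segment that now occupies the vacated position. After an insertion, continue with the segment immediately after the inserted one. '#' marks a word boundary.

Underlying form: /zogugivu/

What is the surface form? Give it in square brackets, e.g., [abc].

[zohohivu]

(1) Vowel Epenthesis: no change — [zogugivu]
(2) Intervocalic Lenition: [zogugivu] → [zohuhivu]
(3) Pre-h Lowering: [zohuhivu] → [zohohivu]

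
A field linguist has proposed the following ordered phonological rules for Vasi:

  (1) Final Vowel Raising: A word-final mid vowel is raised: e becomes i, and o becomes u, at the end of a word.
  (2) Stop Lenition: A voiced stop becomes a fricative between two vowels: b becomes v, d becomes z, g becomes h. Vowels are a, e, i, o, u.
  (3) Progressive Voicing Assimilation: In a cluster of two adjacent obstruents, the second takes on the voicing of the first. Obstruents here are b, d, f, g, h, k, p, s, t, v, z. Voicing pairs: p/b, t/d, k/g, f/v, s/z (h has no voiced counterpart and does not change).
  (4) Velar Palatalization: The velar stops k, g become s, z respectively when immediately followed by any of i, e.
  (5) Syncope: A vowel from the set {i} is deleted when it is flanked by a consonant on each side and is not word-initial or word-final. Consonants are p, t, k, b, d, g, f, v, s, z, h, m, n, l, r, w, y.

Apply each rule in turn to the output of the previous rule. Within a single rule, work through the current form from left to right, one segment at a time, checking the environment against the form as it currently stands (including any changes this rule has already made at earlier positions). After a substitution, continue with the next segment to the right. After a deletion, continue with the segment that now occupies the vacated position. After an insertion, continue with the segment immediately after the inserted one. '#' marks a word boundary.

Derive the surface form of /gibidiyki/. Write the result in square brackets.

(1) Final Vowel Raising: no change — [gibidiyki]
(2) Stop Lenition: [gibidiyki] → [giviziyki]
(3) Progressive Voicing Assimilation: no change — [giviziyki]
(4) Velar Palatalization: [giviziyki] → [ziviziysi]
(5) Syncope: [ziviziysi] → [zvzysi]

[zvzysi]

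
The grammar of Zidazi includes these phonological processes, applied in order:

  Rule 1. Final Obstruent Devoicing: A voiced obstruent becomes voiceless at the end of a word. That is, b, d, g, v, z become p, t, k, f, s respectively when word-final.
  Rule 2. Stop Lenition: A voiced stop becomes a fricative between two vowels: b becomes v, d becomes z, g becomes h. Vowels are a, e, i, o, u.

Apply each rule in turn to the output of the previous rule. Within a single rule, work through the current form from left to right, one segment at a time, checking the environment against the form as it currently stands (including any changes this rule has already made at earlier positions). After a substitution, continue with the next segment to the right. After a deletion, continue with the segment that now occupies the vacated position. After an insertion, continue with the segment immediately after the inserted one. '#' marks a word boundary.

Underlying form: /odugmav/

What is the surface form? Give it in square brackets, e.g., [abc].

[ozugmaf]

Rule 1 Final Obstruent Devoicing: [odugmav] → [odugmaf]
Rule 2 Stop Lenition: [odugmaf] → [ozugmaf]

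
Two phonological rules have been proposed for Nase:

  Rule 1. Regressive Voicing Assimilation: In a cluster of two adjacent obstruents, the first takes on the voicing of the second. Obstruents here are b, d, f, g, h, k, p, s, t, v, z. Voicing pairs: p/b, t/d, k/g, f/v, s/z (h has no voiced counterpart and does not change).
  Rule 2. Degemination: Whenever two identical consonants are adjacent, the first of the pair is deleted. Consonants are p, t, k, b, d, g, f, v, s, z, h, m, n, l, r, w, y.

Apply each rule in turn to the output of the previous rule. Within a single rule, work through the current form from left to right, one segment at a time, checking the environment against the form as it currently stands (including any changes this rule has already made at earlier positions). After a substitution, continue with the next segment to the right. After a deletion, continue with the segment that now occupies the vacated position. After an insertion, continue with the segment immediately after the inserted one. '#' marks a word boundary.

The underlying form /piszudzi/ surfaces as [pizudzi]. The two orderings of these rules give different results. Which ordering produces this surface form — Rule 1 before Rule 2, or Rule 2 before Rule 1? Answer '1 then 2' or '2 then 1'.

1 then 2

Order 1 then 2:
  1 Regressive Voicing Assimilation: [piszudzi] → [pizzudzi]
  2 Degemination: [pizzudzi] → [pizudzi]
  result: [pizudzi]
Order 2 then 1:
  2 Degemination: no change — [piszudzi]
  1 Regressive Voicing Assimilation: [piszudzi] → [pizzudzi]
  result: [pizzudzi]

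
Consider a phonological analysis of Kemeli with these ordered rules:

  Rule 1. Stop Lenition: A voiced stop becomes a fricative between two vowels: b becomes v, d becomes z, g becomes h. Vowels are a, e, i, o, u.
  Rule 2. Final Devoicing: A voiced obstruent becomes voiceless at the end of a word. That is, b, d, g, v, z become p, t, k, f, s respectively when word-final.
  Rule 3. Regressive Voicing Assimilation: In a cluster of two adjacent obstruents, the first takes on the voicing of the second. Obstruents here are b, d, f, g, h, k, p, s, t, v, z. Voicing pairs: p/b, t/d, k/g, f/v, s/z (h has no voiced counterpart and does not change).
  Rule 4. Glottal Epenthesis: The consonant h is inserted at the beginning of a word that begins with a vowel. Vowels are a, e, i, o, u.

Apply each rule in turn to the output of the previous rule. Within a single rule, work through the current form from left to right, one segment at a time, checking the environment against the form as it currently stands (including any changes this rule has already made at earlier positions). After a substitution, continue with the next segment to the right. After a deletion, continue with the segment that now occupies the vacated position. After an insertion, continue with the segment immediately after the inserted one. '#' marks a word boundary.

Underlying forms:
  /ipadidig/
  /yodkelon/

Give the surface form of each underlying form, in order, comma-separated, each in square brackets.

[hipazizik], [yotkelon]

/ipadidig/:
  Rule 1 Stop Lenition: [ipadidig] → [ipazizig]
  Rule 2 Final Devoicing: [ipazizig] → [ipazizik]
  Rule 3 Regressive Voicing Assimilation: no change — [ipazizik]
  Rule 4 Glottal Epenthesis: [ipazizik] → [hipazizik]
/yodkelon/:
  Rule 1 Stop Lenition: no change — [yodkelon]
  Rule 2 Final Devoicing: no change — [yodkelon]
  Rule 3 Regressive Voicing Assimilation: [yodkelon] → [yotkelon]
  Rule 4 Glottal Epenthesis: no change — [yotkelon]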